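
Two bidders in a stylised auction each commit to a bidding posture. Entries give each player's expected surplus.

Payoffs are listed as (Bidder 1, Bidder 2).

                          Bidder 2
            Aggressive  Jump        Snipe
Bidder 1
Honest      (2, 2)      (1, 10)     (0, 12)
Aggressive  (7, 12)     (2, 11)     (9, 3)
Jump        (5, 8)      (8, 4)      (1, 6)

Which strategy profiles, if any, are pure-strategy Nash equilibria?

Pure NE: (Aggressive, Aggressive)

Bidder 1 against Aggressive: payoffs 2, 7, 5 → best response Aggressive.
Bidder 1 against Jump: payoffs 1, 2, 8 → best response Jump.
Bidder 1 against Snipe: payoffs 0, 9, 1 → best response Aggressive.
Bidder 2 against Honest: payoffs 2, 10, 12 → best response Snipe.
Bidder 2 against Aggressive: payoffs 12, 11, 3 → best response Aggressive.
Bidder 2 against Jump: payoffs 8, 4, 6 → best response Aggressive.
Mutual best responses: (Aggressive, Aggressive).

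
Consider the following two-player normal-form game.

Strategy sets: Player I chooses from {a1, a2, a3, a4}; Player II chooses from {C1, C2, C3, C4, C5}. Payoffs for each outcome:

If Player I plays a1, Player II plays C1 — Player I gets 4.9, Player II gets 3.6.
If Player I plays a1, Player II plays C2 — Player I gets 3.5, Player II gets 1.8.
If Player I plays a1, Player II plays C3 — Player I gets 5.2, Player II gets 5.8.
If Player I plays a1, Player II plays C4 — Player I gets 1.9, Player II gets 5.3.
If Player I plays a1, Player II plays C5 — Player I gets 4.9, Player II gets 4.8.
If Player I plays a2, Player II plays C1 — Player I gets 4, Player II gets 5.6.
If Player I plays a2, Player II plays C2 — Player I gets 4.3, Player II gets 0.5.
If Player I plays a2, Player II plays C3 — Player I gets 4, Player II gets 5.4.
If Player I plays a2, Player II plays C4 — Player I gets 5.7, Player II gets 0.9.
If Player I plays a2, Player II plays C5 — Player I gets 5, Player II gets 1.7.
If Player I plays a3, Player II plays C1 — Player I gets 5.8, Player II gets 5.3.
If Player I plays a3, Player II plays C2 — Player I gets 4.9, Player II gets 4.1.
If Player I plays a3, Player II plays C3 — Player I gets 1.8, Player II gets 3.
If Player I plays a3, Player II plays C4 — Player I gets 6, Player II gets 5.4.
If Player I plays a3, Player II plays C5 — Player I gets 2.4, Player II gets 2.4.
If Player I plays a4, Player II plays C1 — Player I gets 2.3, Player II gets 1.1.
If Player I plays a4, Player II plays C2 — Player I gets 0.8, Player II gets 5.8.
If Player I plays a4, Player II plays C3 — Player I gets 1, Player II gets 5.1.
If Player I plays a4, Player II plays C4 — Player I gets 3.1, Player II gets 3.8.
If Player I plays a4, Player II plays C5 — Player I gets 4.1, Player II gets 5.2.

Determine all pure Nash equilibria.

The pure Nash equilibria are (a1, C3); (a3, C4).

(a1, C1): Player I can switch to a3 (4.9 → 5.8). Not NE.
(a1, C2): Player I can switch to a2 (3.5 → 4.3). Not NE.
(a1, C3): Player I gets 5.2, best alternative 4; Player II gets 5.8, best alternative 5.3. No profitable deviation — NE.
(a1, C4): Player I can switch to a2 (1.9 → 5.7). Not NE.
(a1, C5): Player I can switch to a2 (4.9 → 5). Not NE.
(a2, C1): Player I can switch to a1 (4 → 4.9). Not NE.
(a2, C2): Player I can switch to a3 (4.3 → 4.9). Not NE.
(a2, C3): Player I can switch to a1 (4 → 5.2). Not NE.
(a2, C4): Player I can switch to a3 (5.7 → 6). Not NE.
(a2, C5): Player II can switch to C1 (1.7 → 5.6). Not NE.
(a3, C1): Player II can switch to C4 (5.3 → 5.4). Not NE.
(a3, C2): Player II can switch to C1 (4.1 → 5.3). Not NE.
(a3, C3): Player I can switch to a1 (1.8 → 5.2). Not NE.
(a3, C4): Player I gets 6, best alternative 5.7; Player II gets 5.4, best alternative 5.3. No profitable deviation — NE.
(The remaining 6 profiles each have a profitable deviation by the same check.)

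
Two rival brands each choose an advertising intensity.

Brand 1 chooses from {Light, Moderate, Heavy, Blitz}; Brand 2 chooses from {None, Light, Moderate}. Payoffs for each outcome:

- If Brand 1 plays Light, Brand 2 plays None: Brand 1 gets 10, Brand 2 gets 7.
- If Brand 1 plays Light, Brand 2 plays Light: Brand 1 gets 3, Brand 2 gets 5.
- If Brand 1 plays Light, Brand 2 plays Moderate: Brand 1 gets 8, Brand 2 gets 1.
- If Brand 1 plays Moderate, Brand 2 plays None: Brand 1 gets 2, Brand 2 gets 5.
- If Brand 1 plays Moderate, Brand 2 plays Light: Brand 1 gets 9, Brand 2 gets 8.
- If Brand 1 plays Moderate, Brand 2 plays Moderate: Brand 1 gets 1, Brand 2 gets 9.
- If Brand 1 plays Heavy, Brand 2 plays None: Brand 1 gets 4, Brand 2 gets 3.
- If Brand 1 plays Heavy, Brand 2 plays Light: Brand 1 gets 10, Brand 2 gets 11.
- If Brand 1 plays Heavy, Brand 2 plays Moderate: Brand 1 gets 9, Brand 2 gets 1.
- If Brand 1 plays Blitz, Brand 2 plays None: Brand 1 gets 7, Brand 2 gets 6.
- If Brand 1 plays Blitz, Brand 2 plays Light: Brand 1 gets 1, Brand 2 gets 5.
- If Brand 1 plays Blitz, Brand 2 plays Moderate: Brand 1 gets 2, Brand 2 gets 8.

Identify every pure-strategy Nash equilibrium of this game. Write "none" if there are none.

Pure-strategy Nash equilibria: (Light, None); (Heavy, Light)

Brand 1 against None: payoffs 10, 2, 4, 7 → best response Light.
Brand 1 against Light: payoffs 3, 9, 10, 1 → best response Heavy.
Brand 1 against Moderate: payoffs 8, 1, 9, 2 → best response Heavy.
Brand 2 against Light: payoffs 7, 5, 1 → best response None.
Brand 2 against Moderate: payoffs 5, 8, 9 → best response Moderate.
Brand 2 against Heavy: payoffs 3, 11, 1 → best response Light.
Brand 2 against Blitz: payoffs 6, 5, 8 → best response Moderate.
Mutual best responses: (Light, None); (Heavy, Light).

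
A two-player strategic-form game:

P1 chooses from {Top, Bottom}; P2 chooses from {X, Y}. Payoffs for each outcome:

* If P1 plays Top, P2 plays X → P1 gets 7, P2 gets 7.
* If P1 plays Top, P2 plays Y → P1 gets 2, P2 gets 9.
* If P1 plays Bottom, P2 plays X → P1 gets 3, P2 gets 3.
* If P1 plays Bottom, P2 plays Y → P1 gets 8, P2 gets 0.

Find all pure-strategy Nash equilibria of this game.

(Top, X): P2 can switch to Y (7 → 9). Not NE.
(Top, Y): P1 can switch to Bottom (2 → 8). Not NE.
(Bottom, X): P1 can switch to Top (3 → 7). Not NE.
(Bottom, Y): P2 can switch to X (0 → 3). Not NE.

This game has no pure Nash equilibrium.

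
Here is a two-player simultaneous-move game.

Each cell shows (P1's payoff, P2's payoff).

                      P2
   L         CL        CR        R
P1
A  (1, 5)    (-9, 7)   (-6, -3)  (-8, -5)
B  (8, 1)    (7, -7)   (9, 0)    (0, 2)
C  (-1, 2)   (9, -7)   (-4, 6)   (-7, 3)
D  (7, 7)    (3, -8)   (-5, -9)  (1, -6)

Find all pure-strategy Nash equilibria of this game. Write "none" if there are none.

There is no pure-strategy Nash equilibrium.

Mark each player's best response to every combination of opponents' strategies; a profile where every player is best-responding is a pure Nash equilibrium.
P1 against L: payoffs 1, 8, -1, 7 → best response B.
P1 against CL: payoffs -9, 7, 9, 3 → best response C.
P1 against CR: payoffs -6, 9, -4, -5 → best response B.
P1 against R: payoffs -8, 0, -7, 1 → best response D.
P2 against A: payoffs 5, 7, -3, -5 → best response CL.
P2 against B: payoffs 1, -7, 0, 2 → best response R.
P2 against C: payoffs 2, -7, 6, 3 → best response CR.
P2 against D: payoffs 7, -8, -9, -6 → best response L.
No profile is a mutual best response for all players.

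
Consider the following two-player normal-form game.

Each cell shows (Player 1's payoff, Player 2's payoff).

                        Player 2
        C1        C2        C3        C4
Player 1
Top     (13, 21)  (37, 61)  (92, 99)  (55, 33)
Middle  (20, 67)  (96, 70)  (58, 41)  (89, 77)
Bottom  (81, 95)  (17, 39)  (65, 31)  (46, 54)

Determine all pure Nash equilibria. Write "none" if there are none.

Pure-strategy Nash equilibria: (Top, C3), (Middle, C4), (Bottom, C1)

Player 1 against C1: payoffs 13, 20, 81 → best response Bottom.
Player 1 against C2: payoffs 37, 96, 17 → best response Middle.
Player 1 against C3: payoffs 92, 58, 65 → best response Top.
Player 1 against C4: payoffs 55, 89, 46 → best response Middle.
Player 2 against Top: payoffs 21, 61, 99, 33 → best response C3.
Player 2 against Middle: payoffs 67, 70, 41, 77 → best response C4.
Player 2 against Bottom: payoffs 95, 39, 31, 54 → best response C1.
Mutual best responses: (Top, C3); (Middle, C4); (Bottom, C1).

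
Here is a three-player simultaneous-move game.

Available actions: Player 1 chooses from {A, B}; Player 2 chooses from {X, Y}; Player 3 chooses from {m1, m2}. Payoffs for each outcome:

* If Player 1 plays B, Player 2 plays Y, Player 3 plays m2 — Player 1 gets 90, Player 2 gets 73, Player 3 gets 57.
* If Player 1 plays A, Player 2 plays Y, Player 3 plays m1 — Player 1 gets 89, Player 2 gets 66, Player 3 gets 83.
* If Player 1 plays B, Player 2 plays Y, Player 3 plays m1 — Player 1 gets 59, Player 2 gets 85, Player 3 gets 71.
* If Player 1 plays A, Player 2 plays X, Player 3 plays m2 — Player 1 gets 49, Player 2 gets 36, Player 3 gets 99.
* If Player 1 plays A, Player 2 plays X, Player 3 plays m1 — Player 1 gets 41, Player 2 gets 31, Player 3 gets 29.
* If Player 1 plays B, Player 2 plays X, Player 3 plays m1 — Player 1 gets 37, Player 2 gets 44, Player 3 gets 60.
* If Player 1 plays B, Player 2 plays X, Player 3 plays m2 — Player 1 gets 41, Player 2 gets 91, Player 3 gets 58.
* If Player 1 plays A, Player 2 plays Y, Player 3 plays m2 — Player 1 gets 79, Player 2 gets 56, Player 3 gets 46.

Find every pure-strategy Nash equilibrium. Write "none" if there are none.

(A, X, m1): Player 2 can switch to Y (31 → 66). Not NE.
(A, X, m2): Player 2 can switch to Y (36 → 56). Not NE.
(A, Y, m1): Player 1 gets 89, best alternative 59; Player 2 gets 66, best alternative 31; Player 3 gets 83, best alternative 46. No profitable deviation — NE.
(A, Y, m2): Player 1 can switch to B (79 → 90). Not NE.
(B, X, m1): Player 1 can switch to A (37 → 41). Not NE.
(B, X, m2): Player 1 can switch to A (41 → 49). Not NE.
(B, Y, m1): Player 1 can switch to A (59 → 89). Not NE.
(The remaining 1 profile has a profitable deviation by the same check.)

Pure NE: (A, Y, m1)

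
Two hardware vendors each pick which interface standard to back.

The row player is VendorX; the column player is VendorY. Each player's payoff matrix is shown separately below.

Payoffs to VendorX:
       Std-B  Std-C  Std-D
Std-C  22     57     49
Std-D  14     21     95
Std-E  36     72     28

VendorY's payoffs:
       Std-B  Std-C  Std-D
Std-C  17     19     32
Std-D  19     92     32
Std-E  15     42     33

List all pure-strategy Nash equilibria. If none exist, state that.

The unique pure-strategy Nash equilibrium is (Std-E, Std-C).

For each player, find the best response to each opponent profile; mutual best responses are the pure NE.
VendorX against Std-B: payoffs 22, 14, 36 → best response Std-E.
VendorX against Std-C: payoffs 57, 21, 72 → best response Std-E.
VendorX against Std-D: payoffs 49, 95, 28 → best response Std-D.
VendorY against Std-C: payoffs 17, 19, 32 → best response Std-D.
VendorY against Std-D: payoffs 19, 92, 32 → best response Std-C.
VendorY against Std-E: payoffs 15, 42, 33 → best response Std-C.
Mutual best responses: (Std-E, Std-C).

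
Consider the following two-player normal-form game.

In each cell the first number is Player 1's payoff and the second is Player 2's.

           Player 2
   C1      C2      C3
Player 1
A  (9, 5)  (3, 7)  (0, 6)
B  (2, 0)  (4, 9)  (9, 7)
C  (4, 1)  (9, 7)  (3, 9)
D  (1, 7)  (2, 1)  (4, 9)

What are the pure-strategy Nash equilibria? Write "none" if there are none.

none

For each strategy profile, look for a profitable unilateral deviation.
(A, C1): Player 2 can switch to C2 (5 → 7). Not NE.
(A, C2): Player 1 can switch to B (3 → 4). Not NE.
(A, C3): Player 1 can switch to B (0 → 9). Not NE.
(B, C1): Player 1 can switch to A (2 → 9). Not NE.
(B, C2): Player 1 can switch to C (4 → 9). Not NE.
(B, C3): Player 2 can switch to C2 (7 → 9). Not NE.
(C, C1): Player 1 can switch to A (4 → 9). Not NE.
(C, C2): Player 2 can switch to C3 (7 → 9). Not NE.
(The remaining 4 profiles each have a profitable deviation by the same check.)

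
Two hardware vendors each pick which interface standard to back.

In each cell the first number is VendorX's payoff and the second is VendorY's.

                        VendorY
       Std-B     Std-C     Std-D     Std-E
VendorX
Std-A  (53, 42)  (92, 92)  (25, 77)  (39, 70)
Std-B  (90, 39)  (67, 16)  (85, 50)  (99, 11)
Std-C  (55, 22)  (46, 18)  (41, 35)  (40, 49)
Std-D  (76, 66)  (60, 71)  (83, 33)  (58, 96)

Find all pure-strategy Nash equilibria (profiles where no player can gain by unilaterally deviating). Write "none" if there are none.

VendorX against Std-B: payoffs 53, 90, 55, 76 → best response Std-B.
VendorX against Std-C: payoffs 92, 67, 46, 60 → best response Std-A.
VendorX against Std-D: payoffs 25, 85, 41, 83 → best response Std-B.
VendorX against Std-E: payoffs 39, 99, 40, 58 → best response Std-B.
VendorY against Std-A: payoffs 42, 92, 77, 70 → best response Std-C.
VendorY against Std-B: payoffs 39, 16, 50, 11 → best response Std-D.
VendorY against Std-C: payoffs 22, 18, 35, 49 → best response Std-E.
VendorY against Std-D: payoffs 66, 71, 33, 96 → best response Std-E.
Mutual best responses: (Std-A, Std-C); (Std-B, Std-D).

Pure-strategy Nash equilibria: (Std-A, Std-C); (Std-B, Std-D)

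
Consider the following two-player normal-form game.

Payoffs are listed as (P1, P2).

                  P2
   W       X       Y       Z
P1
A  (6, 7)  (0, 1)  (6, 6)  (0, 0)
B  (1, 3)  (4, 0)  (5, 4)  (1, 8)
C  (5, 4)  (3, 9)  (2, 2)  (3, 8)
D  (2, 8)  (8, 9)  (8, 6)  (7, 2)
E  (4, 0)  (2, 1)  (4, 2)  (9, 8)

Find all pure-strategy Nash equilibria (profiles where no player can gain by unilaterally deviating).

P1 against W: payoffs 6, 1, 5, 2, 4 → best response A.
P1 against X: payoffs 0, 4, 3, 8, 2 → best response D.
P1 against Y: payoffs 6, 5, 2, 8, 4 → best response D.
P1 against Z: payoffs 0, 1, 3, 7, 9 → best response E.
P2 against A: payoffs 7, 1, 6, 0 → best response W.
P2 against B: payoffs 3, 0, 4, 8 → best response Z.
P2 against C: payoffs 4, 9, 2, 8 → best response X.
P2 against D: payoffs 8, 9, 6, 2 → best response X.
P2 against E: payoffs 0, 1, 2, 8 → best response Z.
Mutual best responses: (A, W); (D, X); (E, Z).

(A, W) and (D, X) and (E, Z)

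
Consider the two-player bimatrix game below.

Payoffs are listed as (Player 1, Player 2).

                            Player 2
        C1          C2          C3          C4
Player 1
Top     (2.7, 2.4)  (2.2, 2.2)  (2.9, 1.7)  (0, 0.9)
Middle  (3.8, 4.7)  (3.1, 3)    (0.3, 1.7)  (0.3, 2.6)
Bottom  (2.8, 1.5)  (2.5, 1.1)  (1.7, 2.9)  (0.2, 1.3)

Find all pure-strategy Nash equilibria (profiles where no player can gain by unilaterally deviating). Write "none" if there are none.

The unique pure-strategy Nash equilibrium is (Middle, C1).

Mark each player's best response to every combination of opponents' strategies; a profile where every player is best-responding is a pure Nash equilibrium.
Player 1 against C1: payoffs 2.7, 3.8, 2.8 → best response Middle.
Player 1 against C2: payoffs 2.2, 3.1, 2.5 → best response Middle.
Player 1 against C3: payoffs 2.9, 0.3, 1.7 → best response Top.
Player 1 against C4: payoffs 0, 0.3, 0.2 → best response Middle.
Player 2 against Top: payoffs 2.4, 2.2, 1.7, 0.9 → best response C1.
Player 2 against Middle: payoffs 4.7, 3, 1.7, 2.6 → best response C1.
Player 2 against Bottom: payoffs 1.5, 1.1, 2.9, 1.3 → best response C3.
Mutual best responses: (Middle, C1).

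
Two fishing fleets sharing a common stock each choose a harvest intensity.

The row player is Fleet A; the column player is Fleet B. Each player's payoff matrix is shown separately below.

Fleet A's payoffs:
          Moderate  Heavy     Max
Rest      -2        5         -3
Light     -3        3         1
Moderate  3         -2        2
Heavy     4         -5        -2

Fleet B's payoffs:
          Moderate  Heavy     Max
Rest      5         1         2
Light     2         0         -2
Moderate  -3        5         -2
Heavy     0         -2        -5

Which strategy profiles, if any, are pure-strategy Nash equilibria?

Check each profile: it is a Nash equilibrium iff no player can strictly gain by switching unilaterally.
(Rest, Moderate): Fleet A can switch to Moderate (-2 → 3). Not NE.
(Rest, Heavy): Fleet B can switch to Moderate (1 → 5). Not NE.
(Rest, Max): Fleet A can switch to Light (-3 → 1). Not NE.
(Light, Moderate): Fleet A can switch to Rest (-3 → -2). Not NE.
(Light, Heavy): Fleet A can switch to Rest (3 → 5). Not NE.
(Light, Max): Fleet A can switch to Moderate (1 → 2). Not NE.
(Moderate, Moderate): Fleet A can switch to Heavy (3 → 4). Not NE.
(Moderate, Heavy): Fleet A can switch to Rest (-2 → 5). Not NE.
(Moderate, Max): Fleet B can switch to Heavy (-2 → 5). Not NE.
(Heavy, Moderate): Fleet A gets 4, best alternative 3; Fleet B gets 0, best alternative -2. No profitable deviation — NE.
(Heavy, Heavy): Fleet A can switch to Rest (-5 → 5). Not NE.
(Heavy, Max): Fleet A can switch to Light (-2 → 1). Not NE.

(Heavy, Moderate)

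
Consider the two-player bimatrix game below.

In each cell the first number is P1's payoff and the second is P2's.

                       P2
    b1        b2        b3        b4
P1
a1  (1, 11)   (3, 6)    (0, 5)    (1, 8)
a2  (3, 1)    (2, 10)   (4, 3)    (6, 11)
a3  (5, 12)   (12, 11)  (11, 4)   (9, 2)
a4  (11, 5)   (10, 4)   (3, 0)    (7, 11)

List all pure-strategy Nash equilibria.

For each player, find the best response to each opponent profile; mutual best responses are the pure NE.
P1 against b1: payoffs 1, 3, 5, 11 → best response a4.
P1 against b2: payoffs 3, 2, 12, 10 → best response a3.
P1 against b3: payoffs 0, 4, 11, 3 → best response a3.
P1 against b4: payoffs 1, 6, 9, 7 → best response a3.
P2 against a1: payoffs 11, 6, 5, 8 → best response b1.
P2 against a2: payoffs 1, 10, 3, 11 → best response b4.
P2 against a3: payoffs 12, 11, 4, 2 → best response b1.
P2 against a4: payoffs 5, 4, 0, 11 → best response b4.
No profile is a mutual best response for all players.

This game has no pure Nash equilibrium.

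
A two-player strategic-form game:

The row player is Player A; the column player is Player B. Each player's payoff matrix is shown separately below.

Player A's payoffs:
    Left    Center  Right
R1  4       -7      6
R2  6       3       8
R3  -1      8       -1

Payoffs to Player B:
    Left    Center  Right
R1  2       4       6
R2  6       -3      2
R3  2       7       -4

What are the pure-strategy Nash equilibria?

The pure Nash equilibria are (R2, Left) and (R3, Center).

Player A against Left: payoffs 4, 6, -1 → best response R2.
Player A against Center: payoffs -7, 3, 8 → best response R3.
Player A against Right: payoffs 6, 8, -1 → best response R2.
Player B against R1: payoffs 2, 4, 6 → best response Right.
Player B against R2: payoffs 6, -3, 2 → best response Left.
Player B against R3: payoffs 2, 7, -4 → best response Center.
Mutual best responses: (R2, Left); (R3, Center).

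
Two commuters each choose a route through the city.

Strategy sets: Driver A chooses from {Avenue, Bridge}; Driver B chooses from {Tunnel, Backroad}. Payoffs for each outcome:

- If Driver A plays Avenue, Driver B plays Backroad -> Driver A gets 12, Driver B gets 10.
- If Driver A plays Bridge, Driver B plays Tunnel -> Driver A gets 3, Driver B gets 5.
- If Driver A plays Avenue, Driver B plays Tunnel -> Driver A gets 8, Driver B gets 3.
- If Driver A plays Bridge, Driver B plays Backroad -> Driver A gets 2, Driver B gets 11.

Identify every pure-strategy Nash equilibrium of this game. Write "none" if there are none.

(Avenue, Tunnel): Driver B can switch to Backroad (3 → 10). Not NE.
(Avenue, Backroad): Driver A gets 12, best alternative 2; Driver B gets 10, best alternative 3. No profitable deviation — NE.
(Bridge, Tunnel): Driver A can switch to Avenue (3 → 8). Not NE.
(Bridge, Backroad): Driver A can switch to Avenue (2 → 12). Not NE.

The unique pure-strategy Nash equilibrium is (Avenue, Backroad).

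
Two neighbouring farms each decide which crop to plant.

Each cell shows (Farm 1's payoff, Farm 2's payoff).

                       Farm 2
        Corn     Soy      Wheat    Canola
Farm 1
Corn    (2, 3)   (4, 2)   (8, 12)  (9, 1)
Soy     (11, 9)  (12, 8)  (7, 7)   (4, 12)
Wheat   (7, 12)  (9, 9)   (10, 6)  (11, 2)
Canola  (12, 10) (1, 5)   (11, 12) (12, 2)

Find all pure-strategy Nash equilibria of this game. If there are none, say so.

(Corn, Corn): Farm 1 can switch to Soy (2 → 11). Not NE.
(Corn, Soy): Farm 1 can switch to Soy (4 → 12). Not NE.
(Corn, Wheat): Farm 1 can switch to Wheat (8 → 10). Not NE.
(Corn, Canola): Farm 1 can switch to Wheat (9 → 11). Not NE.
(Soy, Corn): Farm 1 can switch to Canola (11 → 12). Not NE.
(Soy, Soy): Farm 2 can switch to Corn (8 → 9). Not NE.
(Soy, Wheat): Farm 1 can switch to Corn (7 → 8). Not NE.
(Soy, Canola): Farm 1 can switch to Corn (4 → 9). Not NE.
(Wheat, Corn): Farm 1 can switch to Soy (7 → 11). Not NE.
(Wheat, Soy): Farm 1 can switch to Soy (9 → 12). Not NE.
(Canola, Wheat): Farm 1 gets 11, best alternative 10; Farm 2 gets 12, best alternative 10. No profitable deviation — NE.
(The remaining 5 profiles each have a profitable deviation by the same check.)

The unique pure-strategy Nash equilibrium is (Canola, Wheat).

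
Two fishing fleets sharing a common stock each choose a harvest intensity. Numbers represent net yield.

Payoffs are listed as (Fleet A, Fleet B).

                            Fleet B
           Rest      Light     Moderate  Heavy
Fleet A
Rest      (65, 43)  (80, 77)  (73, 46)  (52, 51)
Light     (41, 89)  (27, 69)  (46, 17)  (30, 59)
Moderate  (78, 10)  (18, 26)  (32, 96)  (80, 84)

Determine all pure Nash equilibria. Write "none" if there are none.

(Rest, Light)

Fleet A against Rest: payoffs 65, 41, 78 → best response Moderate.
Fleet A against Light: payoffs 80, 27, 18 → best response Rest.
Fleet A against Moderate: payoffs 73, 46, 32 → best response Rest.
Fleet A against Heavy: payoffs 52, 30, 80 → best response Moderate.
Fleet B against Rest: payoffs 43, 77, 46, 51 → best response Light.
Fleet B against Light: payoffs 89, 69, 17, 59 → best response Rest.
Fleet B against Moderate: payoffs 10, 26, 96, 84 → best response Moderate.
Mutual best responses: (Rest, Light).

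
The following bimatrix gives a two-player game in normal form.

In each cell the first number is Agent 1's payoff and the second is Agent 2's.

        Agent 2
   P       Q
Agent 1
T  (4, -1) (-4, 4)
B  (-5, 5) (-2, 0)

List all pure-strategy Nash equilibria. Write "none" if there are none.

Agent 1 against P: payoffs 4, -5 → best response T.
Agent 1 against Q: payoffs -4, -2 → best response B.
Agent 2 against T: payoffs -1, 4 → best response Q.
Agent 2 against B: payoffs 5, 0 → best response P.
No profile is a mutual best response for all players.

There is no pure-strategy Nash equilibrium.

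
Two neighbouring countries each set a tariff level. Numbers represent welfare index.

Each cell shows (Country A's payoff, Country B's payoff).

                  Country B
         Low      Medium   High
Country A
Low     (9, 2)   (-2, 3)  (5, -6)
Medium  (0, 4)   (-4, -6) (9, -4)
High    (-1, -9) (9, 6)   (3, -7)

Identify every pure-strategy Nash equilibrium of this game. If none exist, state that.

(High, Medium)

Country A against Low: payoffs 9, 0, -1 → best response Low.
Country A against Medium: payoffs -2, -4, 9 → best response High.
Country A against High: payoffs 5, 9, 3 → best response Medium.
Country B against Low: payoffs 2, 3, -6 → best response Medium.
Country B against Medium: payoffs 4, -6, -4 → best response Low.
Country B against High: payoffs -9, 6, -7 → best response Medium.
Mutual best responses: (High, Medium).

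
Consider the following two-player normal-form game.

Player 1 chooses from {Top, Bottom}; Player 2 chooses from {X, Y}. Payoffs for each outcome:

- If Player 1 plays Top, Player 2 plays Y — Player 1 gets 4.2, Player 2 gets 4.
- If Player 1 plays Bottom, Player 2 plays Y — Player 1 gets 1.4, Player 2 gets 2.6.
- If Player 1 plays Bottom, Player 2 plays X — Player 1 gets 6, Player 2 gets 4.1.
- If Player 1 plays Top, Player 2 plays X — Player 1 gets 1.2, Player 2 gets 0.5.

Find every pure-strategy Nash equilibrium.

Player 1 against X: payoffs 1.2, 6 → best response Bottom.
Player 1 against Y: payoffs 4.2, 1.4 → best response Top.
Player 2 against Top: payoffs 0.5, 4 → best response Y.
Player 2 against Bottom: payoffs 4.1, 2.6 → best response X.
Mutual best responses: (Top, Y); (Bottom, X).

(Top, Y) and (Bottom, X)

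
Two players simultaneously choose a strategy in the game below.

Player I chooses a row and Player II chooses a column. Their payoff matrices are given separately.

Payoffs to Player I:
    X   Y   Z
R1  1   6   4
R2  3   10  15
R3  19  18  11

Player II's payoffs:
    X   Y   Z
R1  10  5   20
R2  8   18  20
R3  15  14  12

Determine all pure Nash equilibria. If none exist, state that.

(R2, Z), (R3, X)

Player I against X: payoffs 1, 3, 19 → best response R3.
Player I against Y: payoffs 6, 10, 18 → best response R3.
Player I against Z: payoffs 4, 15, 11 → best response R2.
Player II against R1: payoffs 10, 5, 20 → best response Z.
Player II against R2: payoffs 8, 18, 20 → best response Z.
Player II against R3: payoffs 15, 14, 12 → best response X.
Mutual best responses: (R2, Z); (R3, X).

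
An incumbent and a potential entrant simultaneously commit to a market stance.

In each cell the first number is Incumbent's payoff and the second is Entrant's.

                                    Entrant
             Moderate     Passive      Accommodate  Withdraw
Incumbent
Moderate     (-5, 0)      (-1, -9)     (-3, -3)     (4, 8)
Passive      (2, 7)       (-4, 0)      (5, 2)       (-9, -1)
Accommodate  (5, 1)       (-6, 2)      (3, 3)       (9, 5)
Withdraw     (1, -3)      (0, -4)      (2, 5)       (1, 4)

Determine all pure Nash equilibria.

Pure NE: (Accommodate, Withdraw)

Incumbent against Moderate: payoffs -5, 2, 5, 1 → best response Accommodate.
Incumbent against Passive: payoffs -1, -4, -6, 0 → best response Withdraw.
Incumbent against Accommodate: payoffs -3, 5, 3, 2 → best response Passive.
Incumbent against Withdraw: payoffs 4, -9, 9, 1 → best response Accommodate.
Entrant against Moderate: payoffs 0, -9, -3, 8 → best response Withdraw.
Entrant against Passive: payoffs 7, 0, 2, -1 → best response Moderate.
Entrant against Accommodate: payoffs 1, 2, 3, 5 → best response Withdraw.
Entrant against Withdraw: payoffs -3, -4, 5, 4 → best response Accommodate.
Mutual best responses: (Accommodate, Withdraw).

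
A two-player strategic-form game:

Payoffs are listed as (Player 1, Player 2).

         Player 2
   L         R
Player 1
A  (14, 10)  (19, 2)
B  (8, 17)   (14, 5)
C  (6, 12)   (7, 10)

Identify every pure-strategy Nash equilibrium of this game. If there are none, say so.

Pure NE: (A, L)

Player 1 against L: payoffs 14, 8, 6 → best response A.
Player 1 against R: payoffs 19, 14, 7 → best response A.
Player 2 against A: payoffs 10, 2 → best response L.
Player 2 against B: payoffs 17, 5 → best response L.
Player 2 against C: payoffs 12, 10 → best response L.
Mutual best responses: (A, L).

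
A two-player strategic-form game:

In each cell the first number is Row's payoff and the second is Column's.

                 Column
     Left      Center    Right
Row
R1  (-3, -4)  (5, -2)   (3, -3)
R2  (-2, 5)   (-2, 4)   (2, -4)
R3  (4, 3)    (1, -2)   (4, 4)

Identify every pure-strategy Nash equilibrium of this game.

The pure Nash equilibria are (R1, Center) and (R3, Right).

(R1, Left): Row can switch to R2 (-3 → -2). Not NE.
(R1, Center): Row gets 5, best alternative 1; Column gets -2, best alternative -3. No profitable deviation — NE.
(R1, Right): Row can switch to R3 (3 → 4). Not NE.
(R2, Left): Row can switch to R3 (-2 → 4). Not NE.
(R2, Center): Row can switch to R1 (-2 → 5). Not NE.
(R2, Right): Row can switch to R1 (2 → 3). Not NE.
(R3, Left): Column can switch to Right (3 → 4). Not NE.
(R3, Center): Row can switch to R1 (1 → 5). Not NE.
(R3, Right): Row gets 4, best alternative 3; Column gets 4, best alternative 3. No profitable deviation — NE.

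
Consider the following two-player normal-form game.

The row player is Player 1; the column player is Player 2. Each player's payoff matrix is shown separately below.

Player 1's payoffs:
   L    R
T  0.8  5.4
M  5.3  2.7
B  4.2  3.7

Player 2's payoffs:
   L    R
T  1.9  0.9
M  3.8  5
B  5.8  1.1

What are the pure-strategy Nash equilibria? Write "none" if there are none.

There is no pure-strategy Nash equilibrium.

(T, L): Player 1 can switch to M (0.8 → 5.3). Not NE.
(T, R): Player 2 can switch to L (0.9 → 1.9). Not NE.
(M, L): Player 2 can switch to R (3.8 → 5). Not NE.
(M, R): Player 1 can switch to T (2.7 → 5.4). Not NE.
(B, L): Player 1 can switch to M (4.2 → 5.3). Not NE.
(B, R): Player 1 can switch to T (3.7 → 5.4). Not NE.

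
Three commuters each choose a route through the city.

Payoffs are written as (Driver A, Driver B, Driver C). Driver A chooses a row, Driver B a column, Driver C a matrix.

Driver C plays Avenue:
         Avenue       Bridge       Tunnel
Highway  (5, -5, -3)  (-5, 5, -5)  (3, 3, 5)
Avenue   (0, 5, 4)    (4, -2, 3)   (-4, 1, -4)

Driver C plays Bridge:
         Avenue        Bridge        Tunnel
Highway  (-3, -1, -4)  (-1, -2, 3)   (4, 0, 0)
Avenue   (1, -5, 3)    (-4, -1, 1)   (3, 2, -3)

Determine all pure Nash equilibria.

This game has no pure Nash equilibrium.

For each player, find the best response to each opponent profile; mutual best responses are the pure NE.
Driver A against (Avenue, Avenue): payoffs 5, 0 → best response Highway.
Driver A against (Avenue, Bridge): payoffs -3, 1 → best response Avenue.
Driver A against (Bridge, Avenue): payoffs -5, 4 → best response Avenue.
Driver A against (Bridge, Bridge): payoffs -1, -4 → best response Highway.
Driver A against (Tunnel, Avenue): payoffs 3, -4 → best response Highway.
Driver A against (Tunnel, Bridge): payoffs 4, 3 → best response Highway.
Driver B against (Highway, Avenue): payoffs -5, 5, 3 → best response Bridge.
Driver B against (Highway, Bridge): payoffs -1, -2, 0 → best response Tunnel.
Driver B against (Avenue, Avenue): payoffs 5, -2, 1 → best response Avenue.
Driver B against (Avenue, Bridge): payoffs -5, -1, 2 → best response Tunnel.
Driver C against (Highway, Avenue): payoffs -3, -4 → best response Avenue.
Driver C against (Highway, Bridge): payoffs -5, 3 → best response Bridge.
Driver C against (Highway, Tunnel): payoffs 5, 0 → best response Avenue.
Driver C against (Avenue, Avenue): payoffs 4, 3 → best response Avenue.
Driver C against (Avenue, Bridge): payoffs 3, 1 → best response Avenue.
Driver C against (Avenue, Tunnel): payoffs -4, -3 → best response Bridge.
No profile is a mutual best response for all players.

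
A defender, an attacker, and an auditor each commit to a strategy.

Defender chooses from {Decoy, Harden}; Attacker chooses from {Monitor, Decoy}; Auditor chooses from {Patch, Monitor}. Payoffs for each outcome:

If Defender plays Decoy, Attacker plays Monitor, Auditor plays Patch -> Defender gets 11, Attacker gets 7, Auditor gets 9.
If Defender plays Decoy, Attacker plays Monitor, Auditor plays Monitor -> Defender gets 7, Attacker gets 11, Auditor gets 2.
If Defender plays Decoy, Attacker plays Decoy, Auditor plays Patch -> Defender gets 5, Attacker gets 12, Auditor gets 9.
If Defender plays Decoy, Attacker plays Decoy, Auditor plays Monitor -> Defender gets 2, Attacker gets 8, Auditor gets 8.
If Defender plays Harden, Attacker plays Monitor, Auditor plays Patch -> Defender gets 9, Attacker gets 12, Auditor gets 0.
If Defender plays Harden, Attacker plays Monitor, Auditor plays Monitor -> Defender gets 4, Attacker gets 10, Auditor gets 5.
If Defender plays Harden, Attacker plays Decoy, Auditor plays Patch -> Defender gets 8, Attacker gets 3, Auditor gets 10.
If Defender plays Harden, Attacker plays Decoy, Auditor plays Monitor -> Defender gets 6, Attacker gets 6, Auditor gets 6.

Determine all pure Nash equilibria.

There is no pure-strategy Nash equilibrium.

For each player, find the best response to each opponent profile; mutual best responses are the pure NE.
Defender against (Monitor, Patch): payoffs 11, 9 → best response Decoy.
Defender against (Monitor, Monitor): payoffs 7, 4 → best response Decoy.
Defender against (Decoy, Patch): payoffs 5, 8 → best response Harden.
Defender against (Decoy, Monitor): payoffs 2, 6 → best response Harden.
Attacker against (Decoy, Patch): payoffs 7, 12 → best response Decoy.
Attacker against (Decoy, Monitor): payoffs 11, 8 → best response Monitor.
Attacker against (Harden, Patch): payoffs 12, 3 → best response Monitor.
Attacker against (Harden, Monitor): payoffs 10, 6 → best response Monitor.
Auditor against (Decoy, Monitor): payoffs 9, 2 → best response Patch.
Auditor against (Decoy, Decoy): payoffs 9, 8 → best response Patch.
Auditor against (Harden, Monitor): payoffs 0, 5 → best response Monitor.
Auditor against (Harden, Decoy): payoffs 10, 6 → best response Patch.
No profile is a mutual best response for all players.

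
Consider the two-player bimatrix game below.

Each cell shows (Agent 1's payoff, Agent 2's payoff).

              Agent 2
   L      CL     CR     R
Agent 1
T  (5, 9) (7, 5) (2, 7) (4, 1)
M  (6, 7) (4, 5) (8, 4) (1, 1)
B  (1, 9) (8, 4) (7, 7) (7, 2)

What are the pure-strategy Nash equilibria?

(T, L): Agent 1 can switch to M (5 → 6). Not NE.
(T, CL): Agent 1 can switch to B (7 → 8). Not NE.
(T, CR): Agent 1 can switch to M (2 → 8). Not NE.
(T, R): Agent 1 can switch to B (4 → 7). Not NE.
(M, L): Agent 1 gets 6, best alternative 5; Agent 2 gets 7, best alternative 5. No profitable deviation — NE.
(M, CL): Agent 1 can switch to T (4 → 7). Not NE.
(M, CR): Agent 2 can switch to L (4 → 7). Not NE.
(M, R): Agent 1 can switch to T (1 → 4). Not NE.
(B, L): Agent 1 can switch to T (1 → 5). Not NE.
(B, CL): Agent 2 can switch to L (4 → 9). Not NE.
(B, CR): Agent 1 can switch to M (7 → 8). Not NE.
(B, R): Agent 2 can switch to L (2 → 9). Not NE.

The unique pure-strategy Nash equilibrium is (M, L).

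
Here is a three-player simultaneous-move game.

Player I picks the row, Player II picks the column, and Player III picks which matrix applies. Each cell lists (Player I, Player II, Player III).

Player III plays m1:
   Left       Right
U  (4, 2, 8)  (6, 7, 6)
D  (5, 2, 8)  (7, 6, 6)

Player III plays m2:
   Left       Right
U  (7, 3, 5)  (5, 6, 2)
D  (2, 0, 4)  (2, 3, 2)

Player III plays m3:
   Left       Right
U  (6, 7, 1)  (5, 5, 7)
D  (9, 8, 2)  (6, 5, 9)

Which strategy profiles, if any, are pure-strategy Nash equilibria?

(U, Left, m1): Player I can switch to D (4 → 5). Not NE.
(U, Left, m2): Player II can switch to Right (3 → 6). Not NE.
(U, Left, m3): Player I can switch to D (6 → 9). Not NE.
(U, Right, m1): Player I can switch to D (6 → 7). Not NE.
(U, Right, m2): Player III can switch to m1 (2 → 6). Not NE.
(U, Right, m3): Player I can switch to D (5 → 6). Not NE.
(The remaining 6 profiles each have a profitable deviation by the same check.)

This game has no pure Nash equilibrium.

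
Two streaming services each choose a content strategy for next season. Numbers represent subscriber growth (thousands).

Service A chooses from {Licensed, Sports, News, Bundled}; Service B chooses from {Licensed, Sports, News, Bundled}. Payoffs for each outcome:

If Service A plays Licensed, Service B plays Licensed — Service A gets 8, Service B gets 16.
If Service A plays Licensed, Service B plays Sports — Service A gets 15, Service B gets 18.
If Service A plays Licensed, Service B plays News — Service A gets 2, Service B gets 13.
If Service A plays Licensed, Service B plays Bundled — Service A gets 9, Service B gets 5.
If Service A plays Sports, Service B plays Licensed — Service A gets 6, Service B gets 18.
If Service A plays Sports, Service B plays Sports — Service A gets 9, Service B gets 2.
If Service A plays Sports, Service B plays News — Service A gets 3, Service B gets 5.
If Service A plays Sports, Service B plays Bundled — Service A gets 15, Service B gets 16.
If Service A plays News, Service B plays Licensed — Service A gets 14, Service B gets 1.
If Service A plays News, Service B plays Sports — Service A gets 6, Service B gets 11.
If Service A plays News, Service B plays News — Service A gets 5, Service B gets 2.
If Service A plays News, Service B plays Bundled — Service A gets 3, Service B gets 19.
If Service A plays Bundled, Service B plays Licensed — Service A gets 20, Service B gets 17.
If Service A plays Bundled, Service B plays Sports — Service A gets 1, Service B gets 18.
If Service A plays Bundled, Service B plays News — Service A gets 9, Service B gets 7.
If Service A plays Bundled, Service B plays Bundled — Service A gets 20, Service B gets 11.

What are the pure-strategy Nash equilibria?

The unique pure-strategy Nash equilibrium is (Licensed, Sports).

For each player, find the best response to each opponent profile; mutual best responses are the pure NE.
Service A against Licensed: payoffs 8, 6, 14, 20 → best response Bundled.
Service A against Sports: payoffs 15, 9, 6, 1 → best response Licensed.
Service A against News: payoffs 2, 3, 5, 9 → best response Bundled.
Service A against Bundled: payoffs 9, 15, 3, 20 → best response Bundled.
Service B against Licensed: payoffs 16, 18, 13, 5 → best response Sports.
Service B against Sports: payoffs 18, 2, 5, 16 → best response Licensed.
Service B against News: payoffs 1, 11, 2, 19 → best response Bundled.
Service B against Bundled: payoffs 17, 18, 7, 11 → best response Sports.
Mutual best responses: (Licensed, Sports).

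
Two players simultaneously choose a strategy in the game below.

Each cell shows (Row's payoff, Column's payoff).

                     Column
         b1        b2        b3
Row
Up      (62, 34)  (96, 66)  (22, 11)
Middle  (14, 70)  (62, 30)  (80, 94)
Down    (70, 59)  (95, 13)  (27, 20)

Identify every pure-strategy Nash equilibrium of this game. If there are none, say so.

(Up, b2) and (Middle, b3) and (Down, b1)

(Up, b1): Row can switch to Down (62 → 70). Not NE.
(Up, b2): Row gets 96, best alternative 95; Column gets 66, best alternative 34. No profitable deviation — NE.
(Up, b3): Row can switch to Middle (22 → 80). Not NE.
(Middle, b1): Row can switch to Up (14 → 62). Not NE.
(Middle, b2): Row can switch to Up (62 → 96). Not NE.
(Middle, b3): Row gets 80, best alternative 27; Column gets 94, best alternative 70. No profitable deviation — NE.
(Down, b1): Row gets 70, best alternative 62; Column gets 59, best alternative 20. No profitable deviation — NE.
(Down, b2): Row can switch to Up (95 → 96). Not NE.
(Down, b3): Row can switch to Middle (27 → 80). Not NE.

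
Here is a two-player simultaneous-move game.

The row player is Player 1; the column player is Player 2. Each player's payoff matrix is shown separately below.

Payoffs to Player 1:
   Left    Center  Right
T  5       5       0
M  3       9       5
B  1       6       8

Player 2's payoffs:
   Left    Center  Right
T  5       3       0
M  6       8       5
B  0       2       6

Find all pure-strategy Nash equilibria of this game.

(T, Left): Player 1 gets 5, best alternative 3; Player 2 gets 5, best alternative 3. No profitable deviation — NE.
(T, Center): Player 1 can switch to M (5 → 9). Not NE.
(T, Right): Player 1 can switch to M (0 → 5). Not NE.
(M, Left): Player 1 can switch to T (3 → 5). Not NE.
(M, Center): Player 1 gets 9, best alternative 6; Player 2 gets 8, best alternative 6. No profitable deviation — NE.
(M, Right): Player 1 can switch to B (5 → 8). Not NE.
(B, Left): Player 1 can switch to T (1 → 5). Not NE.
(B, Center): Player 1 can switch to M (6 → 9). Not NE.
(B, Right): Player 1 gets 8, best alternative 5; Player 2 gets 6, best alternative 2. No profitable deviation — NE.

(T, Left), (M, Center), (B, Right)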